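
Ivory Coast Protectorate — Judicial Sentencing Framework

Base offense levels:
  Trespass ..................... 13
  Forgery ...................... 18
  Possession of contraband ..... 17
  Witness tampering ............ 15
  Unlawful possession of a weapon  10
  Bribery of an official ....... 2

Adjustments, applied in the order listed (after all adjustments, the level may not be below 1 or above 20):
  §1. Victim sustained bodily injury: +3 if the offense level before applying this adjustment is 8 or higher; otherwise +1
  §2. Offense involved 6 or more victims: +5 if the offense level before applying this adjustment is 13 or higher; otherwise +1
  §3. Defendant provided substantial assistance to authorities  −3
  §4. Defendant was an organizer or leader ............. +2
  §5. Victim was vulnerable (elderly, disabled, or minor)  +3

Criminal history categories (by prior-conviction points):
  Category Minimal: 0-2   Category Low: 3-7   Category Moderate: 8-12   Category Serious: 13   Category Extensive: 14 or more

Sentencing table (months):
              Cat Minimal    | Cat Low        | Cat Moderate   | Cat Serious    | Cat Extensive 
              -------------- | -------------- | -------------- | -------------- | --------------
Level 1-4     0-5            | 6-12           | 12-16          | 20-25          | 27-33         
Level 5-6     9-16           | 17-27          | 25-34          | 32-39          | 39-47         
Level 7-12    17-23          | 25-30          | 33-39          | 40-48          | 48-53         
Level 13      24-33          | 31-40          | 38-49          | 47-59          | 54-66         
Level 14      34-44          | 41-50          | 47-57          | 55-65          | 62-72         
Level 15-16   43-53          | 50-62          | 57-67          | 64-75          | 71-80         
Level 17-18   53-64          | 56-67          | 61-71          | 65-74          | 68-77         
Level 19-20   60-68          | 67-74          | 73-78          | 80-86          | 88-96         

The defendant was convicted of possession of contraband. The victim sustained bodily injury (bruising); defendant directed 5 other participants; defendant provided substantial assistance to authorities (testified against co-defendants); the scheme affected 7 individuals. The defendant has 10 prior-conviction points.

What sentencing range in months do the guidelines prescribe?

Base offense level for possession of contraband: 17.
§1 applies (level before this adjustment is 17 ≥ 8, so +3): 17 + 3 = 20.
§2 applies (level before this adjustment is 20 ≥ 13, so +5): 20 + 5 = 25.
§3 applies: 25 − 3 = 22.
§4 applies: 22 + 2 = 24.
§5 does not apply.
Level 24 exceeds the maximum of 20; capped at 20.
Final offense level: 20.
Criminal history: 10 prior points → Category Moderate (8-12).
Level 20 falls in the 19-20 band.
Grid: Level 19-20 × Category Moderate = 73-78 months.

73-78 months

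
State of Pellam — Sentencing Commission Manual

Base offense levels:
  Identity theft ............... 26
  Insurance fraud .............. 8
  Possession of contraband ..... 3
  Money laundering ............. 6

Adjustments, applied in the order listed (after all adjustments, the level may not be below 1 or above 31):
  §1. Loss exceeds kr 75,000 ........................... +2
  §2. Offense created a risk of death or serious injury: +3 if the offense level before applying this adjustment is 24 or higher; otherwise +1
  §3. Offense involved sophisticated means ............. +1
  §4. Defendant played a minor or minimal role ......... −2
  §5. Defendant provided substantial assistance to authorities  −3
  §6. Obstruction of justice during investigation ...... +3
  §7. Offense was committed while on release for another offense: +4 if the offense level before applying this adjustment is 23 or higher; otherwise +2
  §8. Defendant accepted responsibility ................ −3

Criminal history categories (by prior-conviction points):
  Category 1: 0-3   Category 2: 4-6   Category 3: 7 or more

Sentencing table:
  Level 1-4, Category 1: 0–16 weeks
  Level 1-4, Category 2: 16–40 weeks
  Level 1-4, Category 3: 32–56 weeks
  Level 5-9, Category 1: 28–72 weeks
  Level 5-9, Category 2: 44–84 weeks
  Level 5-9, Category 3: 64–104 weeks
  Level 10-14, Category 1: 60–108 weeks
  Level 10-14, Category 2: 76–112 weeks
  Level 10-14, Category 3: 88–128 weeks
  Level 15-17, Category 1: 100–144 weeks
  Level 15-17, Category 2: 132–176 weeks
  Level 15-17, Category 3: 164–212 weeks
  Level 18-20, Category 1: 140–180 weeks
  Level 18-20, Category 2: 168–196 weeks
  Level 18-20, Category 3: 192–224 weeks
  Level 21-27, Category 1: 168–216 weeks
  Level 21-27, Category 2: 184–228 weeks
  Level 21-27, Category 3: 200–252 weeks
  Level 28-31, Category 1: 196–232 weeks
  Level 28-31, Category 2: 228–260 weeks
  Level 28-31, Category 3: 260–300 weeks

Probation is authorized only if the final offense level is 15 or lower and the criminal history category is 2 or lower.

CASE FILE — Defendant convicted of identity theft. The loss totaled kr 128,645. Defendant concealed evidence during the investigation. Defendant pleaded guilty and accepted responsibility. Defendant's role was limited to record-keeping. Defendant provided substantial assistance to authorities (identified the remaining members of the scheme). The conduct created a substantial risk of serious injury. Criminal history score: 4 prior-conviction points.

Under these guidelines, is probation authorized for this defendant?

No

Base offense level for identity theft: 26.
§1 applies: 26 + 2 = 28.
§2 applies (level before this adjustment is 28 ≥ 24, so +3): 28 + 3 = 31.
§3 does not apply.
§4 applies: 31 − 2 = 29.
§5 applies: 29 − 3 = 26.
§6 applies: 26 + 3 = 29.
§8 applies: 29 − 3 = 26.
Final offense level: 26.
Criminal history: 4 prior points → Category 2 (4-6).
Level 26 falls in the 21-27 band.
Grid: Level 21-27 × Category 2 = 184-228 weeks.
Probation check: level 26 > 15 and category 2 ≤ 2 → not eligible.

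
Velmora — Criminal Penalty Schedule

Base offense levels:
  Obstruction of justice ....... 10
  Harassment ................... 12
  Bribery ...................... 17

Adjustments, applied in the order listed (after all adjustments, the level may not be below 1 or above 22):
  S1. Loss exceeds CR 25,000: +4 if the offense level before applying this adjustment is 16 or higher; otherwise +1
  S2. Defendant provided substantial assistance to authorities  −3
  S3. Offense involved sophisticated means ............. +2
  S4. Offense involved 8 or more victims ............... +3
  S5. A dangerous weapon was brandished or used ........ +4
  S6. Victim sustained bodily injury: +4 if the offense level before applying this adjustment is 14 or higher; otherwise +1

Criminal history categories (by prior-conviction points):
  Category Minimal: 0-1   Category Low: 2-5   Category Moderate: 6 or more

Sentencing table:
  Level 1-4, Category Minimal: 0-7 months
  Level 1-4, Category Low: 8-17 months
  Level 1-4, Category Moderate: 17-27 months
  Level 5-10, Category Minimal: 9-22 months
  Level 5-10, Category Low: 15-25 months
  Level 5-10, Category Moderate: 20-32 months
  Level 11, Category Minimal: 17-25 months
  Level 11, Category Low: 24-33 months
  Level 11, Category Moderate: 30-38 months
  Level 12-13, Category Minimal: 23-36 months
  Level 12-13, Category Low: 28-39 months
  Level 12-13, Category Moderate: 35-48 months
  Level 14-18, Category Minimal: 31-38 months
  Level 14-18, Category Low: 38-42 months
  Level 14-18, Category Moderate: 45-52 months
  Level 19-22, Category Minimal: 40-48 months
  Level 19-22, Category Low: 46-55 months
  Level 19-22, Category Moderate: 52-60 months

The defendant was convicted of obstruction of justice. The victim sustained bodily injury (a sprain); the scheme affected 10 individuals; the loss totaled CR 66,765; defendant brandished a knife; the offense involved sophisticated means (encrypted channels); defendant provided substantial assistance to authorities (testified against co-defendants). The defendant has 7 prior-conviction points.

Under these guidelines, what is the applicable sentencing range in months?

Base offense level for obstruction of justice: 10.
S1 applies (level before this adjustment is 10 < 16, so +1): 10 + 1 = 11.
S2 applies: 11 − 3 = 8.
S3 applies: 8 + 2 = 10.
S4 applies: 10 + 3 = 13.
S5 applies: 13 + 4 = 17.
S6 applies (level before this adjustment is 17 ≥ 14, so +4): 17 + 4 = 21.
Final offense level: 21.
Criminal history: 7 prior points → Category Moderate (6+).
Level 21 falls in the 19-22 band.
Grid: Level 19-22 × Category Moderate = 52-60 months.

52-60 months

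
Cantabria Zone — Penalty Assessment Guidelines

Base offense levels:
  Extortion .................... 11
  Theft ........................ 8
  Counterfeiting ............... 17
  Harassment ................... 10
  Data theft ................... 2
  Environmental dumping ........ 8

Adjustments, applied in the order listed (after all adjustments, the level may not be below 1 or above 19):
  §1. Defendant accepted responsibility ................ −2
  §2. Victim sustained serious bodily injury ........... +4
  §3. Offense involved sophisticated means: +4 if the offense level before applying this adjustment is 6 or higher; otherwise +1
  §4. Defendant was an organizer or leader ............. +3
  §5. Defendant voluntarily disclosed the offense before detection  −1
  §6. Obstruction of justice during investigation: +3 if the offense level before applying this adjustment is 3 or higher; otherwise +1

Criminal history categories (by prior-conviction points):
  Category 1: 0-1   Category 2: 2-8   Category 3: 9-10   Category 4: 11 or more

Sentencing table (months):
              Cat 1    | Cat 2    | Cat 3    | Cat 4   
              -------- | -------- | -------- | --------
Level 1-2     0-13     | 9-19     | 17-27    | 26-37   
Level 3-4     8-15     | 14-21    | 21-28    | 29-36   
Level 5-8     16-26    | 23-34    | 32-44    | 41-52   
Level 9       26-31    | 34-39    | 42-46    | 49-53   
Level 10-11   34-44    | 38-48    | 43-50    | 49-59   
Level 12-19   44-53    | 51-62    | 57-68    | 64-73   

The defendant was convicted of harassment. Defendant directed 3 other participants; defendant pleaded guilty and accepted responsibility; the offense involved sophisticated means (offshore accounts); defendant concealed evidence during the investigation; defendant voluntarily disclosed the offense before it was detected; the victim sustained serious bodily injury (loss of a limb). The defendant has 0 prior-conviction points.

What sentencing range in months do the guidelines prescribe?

44-53 months

Base offense level for harassment: 10.
§1 applies: 10 − 2 = 8.
§2 applies: 8 + 4 = 12.
§3 applies (level before this adjustment is 12 ≥ 6, so +4): 12 + 4 = 16.
§4 applies: 16 + 3 = 19.
§5 applies: 19 − 1 = 18.
§6 applies (level before this adjustment is 18 ≥ 3, so +3): 18 + 3 = 21.
Level 21 exceeds the maximum of 19; capped at 19.
Final offense level: 19.
Criminal history: 0 prior points → Category 1 (0-1).
Level 19 falls in the 12-19 band.
Grid: Level 12-19 × Category 1 = 44-53 months.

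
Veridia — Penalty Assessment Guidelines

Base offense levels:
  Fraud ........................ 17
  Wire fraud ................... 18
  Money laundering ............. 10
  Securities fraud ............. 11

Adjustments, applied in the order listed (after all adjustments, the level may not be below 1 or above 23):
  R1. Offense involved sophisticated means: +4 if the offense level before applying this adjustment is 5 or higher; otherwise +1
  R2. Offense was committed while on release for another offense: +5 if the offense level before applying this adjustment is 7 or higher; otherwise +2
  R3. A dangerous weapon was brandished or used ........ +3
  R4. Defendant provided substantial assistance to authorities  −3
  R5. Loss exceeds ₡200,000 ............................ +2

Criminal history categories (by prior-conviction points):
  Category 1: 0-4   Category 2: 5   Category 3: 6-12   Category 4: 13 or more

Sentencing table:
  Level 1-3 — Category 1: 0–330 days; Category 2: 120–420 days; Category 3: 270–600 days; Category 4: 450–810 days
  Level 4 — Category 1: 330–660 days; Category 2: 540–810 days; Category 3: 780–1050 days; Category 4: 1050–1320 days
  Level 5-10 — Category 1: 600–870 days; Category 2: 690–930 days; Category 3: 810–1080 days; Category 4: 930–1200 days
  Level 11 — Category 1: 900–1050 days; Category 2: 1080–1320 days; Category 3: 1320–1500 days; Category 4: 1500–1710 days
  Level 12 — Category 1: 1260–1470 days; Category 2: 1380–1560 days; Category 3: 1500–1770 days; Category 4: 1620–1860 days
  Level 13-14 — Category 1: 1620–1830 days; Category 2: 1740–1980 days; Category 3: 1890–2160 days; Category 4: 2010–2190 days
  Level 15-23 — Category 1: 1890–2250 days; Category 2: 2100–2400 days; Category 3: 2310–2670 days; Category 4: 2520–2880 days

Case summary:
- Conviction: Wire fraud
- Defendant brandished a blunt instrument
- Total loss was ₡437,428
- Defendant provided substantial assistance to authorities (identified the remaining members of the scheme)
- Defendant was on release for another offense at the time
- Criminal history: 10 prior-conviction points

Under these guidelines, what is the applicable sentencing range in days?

2310-2670 days

Base offense level for wire fraud: 18.
R1 does not apply.
R2 applies (level before this adjustment is 18 ≥ 7, so +5): 18 + 5 = 23.
R3 applies: 23 + 3 = 26.
R4 applies: 26 − 3 = 23.
R5 applies: 23 + 2 = 25.
Level 25 exceeds the maximum of 23; capped at 23.
Final offense level: 23.
Criminal history: 10 prior points → Category 3 (6-12).
Level 23 falls in the 15-23 band.
Grid: Level 15-23 × Category 3 = 2310-2670 days.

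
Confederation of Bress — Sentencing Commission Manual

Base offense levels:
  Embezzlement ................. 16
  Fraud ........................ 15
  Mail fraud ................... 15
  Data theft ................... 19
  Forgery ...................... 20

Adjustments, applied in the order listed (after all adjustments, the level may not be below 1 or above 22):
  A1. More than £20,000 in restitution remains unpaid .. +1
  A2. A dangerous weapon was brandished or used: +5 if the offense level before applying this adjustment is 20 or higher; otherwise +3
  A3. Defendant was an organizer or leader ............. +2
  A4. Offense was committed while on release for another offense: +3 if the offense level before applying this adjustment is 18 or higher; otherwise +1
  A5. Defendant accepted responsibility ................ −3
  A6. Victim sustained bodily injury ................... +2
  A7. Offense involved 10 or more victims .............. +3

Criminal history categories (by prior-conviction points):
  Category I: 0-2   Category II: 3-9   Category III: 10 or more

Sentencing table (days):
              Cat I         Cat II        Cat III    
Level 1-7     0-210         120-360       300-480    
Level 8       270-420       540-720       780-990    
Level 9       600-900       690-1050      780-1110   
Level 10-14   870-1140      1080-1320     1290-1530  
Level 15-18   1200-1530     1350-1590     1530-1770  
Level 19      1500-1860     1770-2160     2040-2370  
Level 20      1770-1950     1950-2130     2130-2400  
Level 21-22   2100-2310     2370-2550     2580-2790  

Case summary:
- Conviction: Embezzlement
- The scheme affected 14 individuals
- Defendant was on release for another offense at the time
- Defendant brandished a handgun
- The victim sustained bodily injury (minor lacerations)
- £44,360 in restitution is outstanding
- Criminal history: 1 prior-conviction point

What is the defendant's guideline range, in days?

Base offense level for embezzlement: 16.
A1 applies: 16 + 1 = 17.
A2 applies (level before this adjustment is 17 < 20, so +3): 17 + 3 = 20.
A3 does not apply.
A4 applies (level before this adjustment is 20 ≥ 18, so +3): 20 + 3 = 23.
A6 applies: 23 + 2 = 25.
A7 applies: 25 + 3 = 28.
Level 28 exceeds the maximum of 22; capped at 22.
Final offense level: 22.
Criminal history: 1 prior point → Category I (0-2).
Level 22 falls in the 21-22 band.
Grid: Level 21-22 × Category I = 2100-2310 days.

2100-2310 days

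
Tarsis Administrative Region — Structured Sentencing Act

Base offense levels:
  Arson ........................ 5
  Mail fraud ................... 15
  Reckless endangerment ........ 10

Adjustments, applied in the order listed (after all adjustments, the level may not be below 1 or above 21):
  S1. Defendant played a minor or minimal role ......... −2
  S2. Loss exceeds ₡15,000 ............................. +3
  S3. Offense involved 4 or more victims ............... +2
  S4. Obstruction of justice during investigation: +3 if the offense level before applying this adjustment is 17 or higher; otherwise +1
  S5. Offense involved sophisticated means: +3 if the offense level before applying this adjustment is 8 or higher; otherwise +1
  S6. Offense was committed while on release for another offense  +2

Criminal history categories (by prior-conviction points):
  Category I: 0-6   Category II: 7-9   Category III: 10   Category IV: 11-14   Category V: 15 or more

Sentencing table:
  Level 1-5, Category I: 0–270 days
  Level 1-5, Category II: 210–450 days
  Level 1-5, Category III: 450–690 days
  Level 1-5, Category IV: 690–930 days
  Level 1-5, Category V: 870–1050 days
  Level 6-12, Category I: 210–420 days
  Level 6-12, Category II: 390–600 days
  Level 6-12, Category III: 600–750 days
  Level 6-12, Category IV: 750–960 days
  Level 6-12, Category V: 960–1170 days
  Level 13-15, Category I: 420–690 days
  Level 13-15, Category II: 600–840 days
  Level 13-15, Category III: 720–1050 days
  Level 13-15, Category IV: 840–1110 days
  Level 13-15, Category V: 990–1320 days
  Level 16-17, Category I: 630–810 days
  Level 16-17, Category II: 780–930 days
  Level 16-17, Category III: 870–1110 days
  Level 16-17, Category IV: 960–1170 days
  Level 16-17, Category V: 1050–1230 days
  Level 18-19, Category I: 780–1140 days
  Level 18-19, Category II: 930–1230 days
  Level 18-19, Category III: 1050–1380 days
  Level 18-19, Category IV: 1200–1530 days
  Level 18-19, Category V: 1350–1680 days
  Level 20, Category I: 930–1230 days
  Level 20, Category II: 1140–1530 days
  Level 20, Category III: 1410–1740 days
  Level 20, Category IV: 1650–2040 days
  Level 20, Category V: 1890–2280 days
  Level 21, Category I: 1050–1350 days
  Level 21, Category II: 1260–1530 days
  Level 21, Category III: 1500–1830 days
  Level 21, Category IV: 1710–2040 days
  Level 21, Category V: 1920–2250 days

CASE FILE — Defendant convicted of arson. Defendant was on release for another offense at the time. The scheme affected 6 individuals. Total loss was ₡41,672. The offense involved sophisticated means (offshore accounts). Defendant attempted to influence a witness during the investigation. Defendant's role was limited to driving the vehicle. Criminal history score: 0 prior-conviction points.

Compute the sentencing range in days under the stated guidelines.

Base offense level for arson: 5.
S1 applies: 5 − 2 = 3.
S2 applies: 3 + 3 = 6.
S3 applies: 6 + 2 = 8.
S4 applies (level before this adjustment is 8 < 17, so +1): 8 + 1 = 9.
S5 applies (level before this adjustment is 9 ≥ 8, so +3): 9 + 3 = 12.
S6 applies: 12 + 2 = 14.
Final offense level: 14.
Criminal history: 0 prior points → Category I (0-6).
Level 14 falls in the 13-15 band.
Grid: Level 13-15 × Category I = 420-690 days.

420-690 days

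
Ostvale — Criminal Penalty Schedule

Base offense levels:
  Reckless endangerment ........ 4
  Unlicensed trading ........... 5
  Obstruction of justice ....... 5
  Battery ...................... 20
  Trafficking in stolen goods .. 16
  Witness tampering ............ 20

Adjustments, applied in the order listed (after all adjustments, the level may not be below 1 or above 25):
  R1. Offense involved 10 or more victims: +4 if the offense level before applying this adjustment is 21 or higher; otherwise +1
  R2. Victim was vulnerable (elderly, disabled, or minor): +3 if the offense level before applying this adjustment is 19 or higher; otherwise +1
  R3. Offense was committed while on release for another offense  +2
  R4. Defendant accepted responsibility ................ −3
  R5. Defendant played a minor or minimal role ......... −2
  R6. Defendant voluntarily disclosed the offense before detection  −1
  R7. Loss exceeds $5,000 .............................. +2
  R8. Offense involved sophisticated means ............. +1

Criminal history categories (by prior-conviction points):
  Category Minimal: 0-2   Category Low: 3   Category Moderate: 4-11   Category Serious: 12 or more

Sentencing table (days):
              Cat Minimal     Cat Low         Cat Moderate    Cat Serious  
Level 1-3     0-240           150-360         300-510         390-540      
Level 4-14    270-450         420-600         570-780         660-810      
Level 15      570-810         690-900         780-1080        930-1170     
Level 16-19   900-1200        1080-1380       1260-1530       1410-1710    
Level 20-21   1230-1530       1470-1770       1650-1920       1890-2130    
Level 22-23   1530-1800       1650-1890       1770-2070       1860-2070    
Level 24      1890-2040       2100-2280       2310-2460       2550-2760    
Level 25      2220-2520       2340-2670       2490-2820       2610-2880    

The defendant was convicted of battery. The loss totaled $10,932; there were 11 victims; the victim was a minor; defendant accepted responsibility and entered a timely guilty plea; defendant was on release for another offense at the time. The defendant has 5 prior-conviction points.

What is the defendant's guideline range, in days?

2490-2820 days

Base offense level for battery: 20.
R1 applies (level before this adjustment is 20 < 21, so +1): 20 + 1 = 21.
R2 applies (level before this adjustment is 21 ≥ 19, so +3): 21 + 3 = 24.
R3 applies: 24 + 2 = 26.
R4 applies: 26 − 3 = 23.
R5 does not apply.
R6 does not apply.
R7 applies: 23 + 2 = 25.
R8 does not apply.
Final offense level: 25.
Criminal history: 5 prior points → Category Moderate (4-11).
Level 25 falls in the 25 band.
Grid: Level 25 × Category Moderate = 2490-2820 days.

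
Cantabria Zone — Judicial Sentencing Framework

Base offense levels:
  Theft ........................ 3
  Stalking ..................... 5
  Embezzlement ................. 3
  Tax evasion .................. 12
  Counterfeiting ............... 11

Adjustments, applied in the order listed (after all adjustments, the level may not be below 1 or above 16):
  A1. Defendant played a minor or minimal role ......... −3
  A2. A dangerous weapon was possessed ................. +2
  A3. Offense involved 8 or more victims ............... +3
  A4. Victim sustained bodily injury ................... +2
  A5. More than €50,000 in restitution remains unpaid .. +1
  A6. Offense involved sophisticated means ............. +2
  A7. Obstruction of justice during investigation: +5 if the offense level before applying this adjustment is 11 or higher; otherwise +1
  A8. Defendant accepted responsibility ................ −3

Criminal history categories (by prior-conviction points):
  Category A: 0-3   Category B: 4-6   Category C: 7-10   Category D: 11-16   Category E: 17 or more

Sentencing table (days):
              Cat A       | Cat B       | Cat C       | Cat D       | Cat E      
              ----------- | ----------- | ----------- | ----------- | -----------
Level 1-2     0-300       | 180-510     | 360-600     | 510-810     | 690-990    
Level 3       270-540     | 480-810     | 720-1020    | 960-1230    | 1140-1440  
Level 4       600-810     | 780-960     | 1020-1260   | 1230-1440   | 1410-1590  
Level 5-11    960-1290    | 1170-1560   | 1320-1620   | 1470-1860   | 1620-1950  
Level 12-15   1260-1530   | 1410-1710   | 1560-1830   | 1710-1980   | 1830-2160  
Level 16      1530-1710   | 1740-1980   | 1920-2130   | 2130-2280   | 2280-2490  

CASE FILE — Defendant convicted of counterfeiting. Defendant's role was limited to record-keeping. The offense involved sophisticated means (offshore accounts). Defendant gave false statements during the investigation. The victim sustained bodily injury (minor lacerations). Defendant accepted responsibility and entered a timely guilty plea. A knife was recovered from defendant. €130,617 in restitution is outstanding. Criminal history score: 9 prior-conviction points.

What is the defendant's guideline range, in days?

1920-2130 days

Base offense level for counterfeiting: 11.
A1 applies: 11 − 3 = 8.
A2 applies: 8 + 2 = 10.
A3 does not apply.
A4 applies: 10 + 2 = 12.
A5 applies: 12 + 1 = 13.
A6 applies: 13 + 2 = 15.
A7 applies (level before this adjustment is 15 ≥ 11, so +5): 15 + 5 = 20.
A8 applies: 20 − 3 = 17.
Level 17 exceeds the maximum of 16; capped at 16.
Final offense level: 16.
Criminal history: 9 prior points → Category C (7-10).
Level 16 falls in the 16 band.
Grid: Level 16 × Category C = 1920-2130 days.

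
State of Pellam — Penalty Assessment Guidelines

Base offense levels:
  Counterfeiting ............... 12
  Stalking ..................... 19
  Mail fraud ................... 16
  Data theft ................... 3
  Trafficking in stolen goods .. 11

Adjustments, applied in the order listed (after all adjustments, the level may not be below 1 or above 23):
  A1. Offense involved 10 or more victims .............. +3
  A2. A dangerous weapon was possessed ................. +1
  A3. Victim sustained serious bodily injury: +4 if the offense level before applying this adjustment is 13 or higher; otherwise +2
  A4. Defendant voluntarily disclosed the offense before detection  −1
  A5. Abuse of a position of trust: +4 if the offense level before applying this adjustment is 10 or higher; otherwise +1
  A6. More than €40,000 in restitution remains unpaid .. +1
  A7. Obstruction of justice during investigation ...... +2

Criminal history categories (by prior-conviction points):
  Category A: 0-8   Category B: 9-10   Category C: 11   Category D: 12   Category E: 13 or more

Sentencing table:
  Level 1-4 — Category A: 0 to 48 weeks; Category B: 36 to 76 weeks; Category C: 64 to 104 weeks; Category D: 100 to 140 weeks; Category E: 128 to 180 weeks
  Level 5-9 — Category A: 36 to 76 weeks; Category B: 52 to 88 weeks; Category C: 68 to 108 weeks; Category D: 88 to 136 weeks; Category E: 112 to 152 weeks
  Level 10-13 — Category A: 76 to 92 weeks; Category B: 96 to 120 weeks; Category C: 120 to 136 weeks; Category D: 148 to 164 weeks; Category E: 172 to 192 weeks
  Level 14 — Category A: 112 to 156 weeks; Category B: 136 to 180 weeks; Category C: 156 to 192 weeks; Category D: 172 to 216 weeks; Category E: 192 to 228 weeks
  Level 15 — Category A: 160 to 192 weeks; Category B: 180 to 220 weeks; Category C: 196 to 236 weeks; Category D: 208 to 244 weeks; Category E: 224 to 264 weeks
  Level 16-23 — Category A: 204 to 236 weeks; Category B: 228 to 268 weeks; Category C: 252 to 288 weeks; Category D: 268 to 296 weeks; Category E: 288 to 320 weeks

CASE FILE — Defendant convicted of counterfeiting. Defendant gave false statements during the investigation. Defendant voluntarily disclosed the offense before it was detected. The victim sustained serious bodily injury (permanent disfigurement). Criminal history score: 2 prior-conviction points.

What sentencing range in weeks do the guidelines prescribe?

160-192 weeks

Base offense level for counterfeiting: 12.
A3 applies (level before this adjustment is 12 < 13, so +2): 12 + 2 = 14.
A4 applies: 14 − 1 = 13.
A5 does not apply.
A7 applies: 13 + 2 = 15.
Final offense level: 15.
Criminal history: 2 prior points → Category A (0-8).
Level 15 falls in the 15 band.
Grid: Level 15 × Category A = 160-192 weeks.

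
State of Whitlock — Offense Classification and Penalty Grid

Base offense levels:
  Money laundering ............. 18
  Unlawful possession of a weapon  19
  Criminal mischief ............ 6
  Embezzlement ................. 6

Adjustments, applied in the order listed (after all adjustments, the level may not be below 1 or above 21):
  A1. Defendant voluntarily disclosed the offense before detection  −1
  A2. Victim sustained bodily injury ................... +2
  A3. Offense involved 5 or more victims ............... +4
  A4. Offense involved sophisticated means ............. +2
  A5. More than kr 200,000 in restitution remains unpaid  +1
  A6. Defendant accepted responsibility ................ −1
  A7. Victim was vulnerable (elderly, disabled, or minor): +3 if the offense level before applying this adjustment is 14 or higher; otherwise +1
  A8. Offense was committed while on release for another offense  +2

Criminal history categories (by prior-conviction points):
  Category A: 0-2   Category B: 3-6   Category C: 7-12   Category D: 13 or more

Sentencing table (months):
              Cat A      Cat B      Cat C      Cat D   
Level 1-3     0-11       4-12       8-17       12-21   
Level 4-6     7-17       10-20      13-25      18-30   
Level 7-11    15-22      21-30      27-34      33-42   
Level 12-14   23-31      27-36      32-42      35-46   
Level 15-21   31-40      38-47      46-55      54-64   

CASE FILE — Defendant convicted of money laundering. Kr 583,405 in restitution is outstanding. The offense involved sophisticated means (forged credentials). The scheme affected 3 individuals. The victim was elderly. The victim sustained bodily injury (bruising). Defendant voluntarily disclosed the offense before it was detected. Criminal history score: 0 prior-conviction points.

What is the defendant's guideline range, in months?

31-40 months

Base offense level for money laundering: 18.
A1 applies: 18 − 1 = 17.
A2 applies: 17 + 2 = 19.
A4 applies: 19 + 2 = 21.
A5 applies: 21 + 1 = 22.
A6 does not apply.
A7 applies (level before this adjustment is 22 ≥ 14, so +3): 22 + 3 = 25.
A8 does not apply.
Level 25 exceeds the maximum of 21; capped at 21.
Final offense level: 21.
Criminal history: 0 prior points → Category A (0-2).
Level 21 falls in the 15-21 band.
Grid: Level 15-21 × Category A = 31-40 months.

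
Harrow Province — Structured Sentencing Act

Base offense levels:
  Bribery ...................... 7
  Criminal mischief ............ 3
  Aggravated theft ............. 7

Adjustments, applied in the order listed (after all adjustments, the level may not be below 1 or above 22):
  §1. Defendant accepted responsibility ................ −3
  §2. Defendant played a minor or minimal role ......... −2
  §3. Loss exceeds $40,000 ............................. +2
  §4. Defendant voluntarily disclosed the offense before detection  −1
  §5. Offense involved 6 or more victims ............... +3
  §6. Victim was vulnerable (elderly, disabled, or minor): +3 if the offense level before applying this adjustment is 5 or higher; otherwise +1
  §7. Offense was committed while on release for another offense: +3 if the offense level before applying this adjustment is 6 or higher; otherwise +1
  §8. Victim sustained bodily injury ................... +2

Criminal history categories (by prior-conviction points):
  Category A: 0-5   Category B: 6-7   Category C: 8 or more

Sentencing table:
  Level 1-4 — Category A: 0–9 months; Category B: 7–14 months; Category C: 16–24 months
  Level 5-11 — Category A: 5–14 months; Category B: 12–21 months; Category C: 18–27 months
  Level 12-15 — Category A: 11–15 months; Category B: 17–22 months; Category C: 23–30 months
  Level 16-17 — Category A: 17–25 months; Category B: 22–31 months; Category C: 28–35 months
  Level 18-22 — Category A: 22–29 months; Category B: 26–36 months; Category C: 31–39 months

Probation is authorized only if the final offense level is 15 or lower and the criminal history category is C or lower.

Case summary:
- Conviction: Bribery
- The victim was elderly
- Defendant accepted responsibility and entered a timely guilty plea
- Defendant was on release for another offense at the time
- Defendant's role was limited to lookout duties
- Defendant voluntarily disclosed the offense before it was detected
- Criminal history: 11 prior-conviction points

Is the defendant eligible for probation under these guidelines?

Yes

Base offense level for bribery: 7.
§1 applies: 7 − 3 = 4.
§2 applies: 4 − 2 = 2.
§4 applies: 2 − 1 = 1.
§6 applies (level before this adjustment is 1 < 5, so +1): 1 + 1 = 2.
§7 applies (level before this adjustment is 2 < 6, so +1): 2 + 1 = 3.
Final offense level: 3.
Criminal history: 11 prior points → Category C (8+).
Level 3 falls in the 1-4 band.
Grid: Level 1-4 × Category C = 16-24 months.
Probation check: level 3 ≤ 15 and category C ≤ C → eligible.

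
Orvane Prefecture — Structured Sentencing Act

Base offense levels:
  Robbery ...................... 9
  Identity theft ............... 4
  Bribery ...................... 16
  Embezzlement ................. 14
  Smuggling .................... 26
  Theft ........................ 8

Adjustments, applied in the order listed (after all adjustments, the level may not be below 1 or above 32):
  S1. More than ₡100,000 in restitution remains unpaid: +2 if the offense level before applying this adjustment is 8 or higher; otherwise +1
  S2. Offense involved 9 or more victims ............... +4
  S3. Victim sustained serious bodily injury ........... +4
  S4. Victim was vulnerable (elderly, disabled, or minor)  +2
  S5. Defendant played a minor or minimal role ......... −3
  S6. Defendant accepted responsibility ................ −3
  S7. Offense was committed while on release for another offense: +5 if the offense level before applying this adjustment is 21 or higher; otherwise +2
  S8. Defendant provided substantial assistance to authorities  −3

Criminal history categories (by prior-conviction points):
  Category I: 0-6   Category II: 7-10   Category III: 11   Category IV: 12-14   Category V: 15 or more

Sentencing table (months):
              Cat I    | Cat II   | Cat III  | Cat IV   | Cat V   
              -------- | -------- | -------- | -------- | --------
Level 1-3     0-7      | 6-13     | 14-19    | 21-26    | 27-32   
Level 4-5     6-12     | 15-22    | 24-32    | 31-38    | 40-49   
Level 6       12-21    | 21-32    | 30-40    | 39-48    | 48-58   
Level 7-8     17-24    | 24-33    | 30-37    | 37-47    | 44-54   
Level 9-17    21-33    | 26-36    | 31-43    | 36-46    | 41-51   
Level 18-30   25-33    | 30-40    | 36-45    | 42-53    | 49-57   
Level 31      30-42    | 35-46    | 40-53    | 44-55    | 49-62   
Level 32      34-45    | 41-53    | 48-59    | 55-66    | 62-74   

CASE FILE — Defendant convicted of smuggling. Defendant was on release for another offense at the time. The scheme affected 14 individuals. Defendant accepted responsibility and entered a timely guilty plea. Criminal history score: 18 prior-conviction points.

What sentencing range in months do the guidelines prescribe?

62-74 months

Base offense level for smuggling: 26.
S1 does not apply.
S2 applies: 26 + 4 = 30.
S4 does not apply.
S5 does not apply.
S6 applies: 30 − 3 = 27.
S7 applies (level before this adjustment is 27 ≥ 21, so +5): 27 + 5 = 32.
Final offense level: 32.
Criminal history: 18 prior points → Category V (15+).
Level 32 falls in the 32 band.
Grid: Level 32 × Category V = 62-74 months.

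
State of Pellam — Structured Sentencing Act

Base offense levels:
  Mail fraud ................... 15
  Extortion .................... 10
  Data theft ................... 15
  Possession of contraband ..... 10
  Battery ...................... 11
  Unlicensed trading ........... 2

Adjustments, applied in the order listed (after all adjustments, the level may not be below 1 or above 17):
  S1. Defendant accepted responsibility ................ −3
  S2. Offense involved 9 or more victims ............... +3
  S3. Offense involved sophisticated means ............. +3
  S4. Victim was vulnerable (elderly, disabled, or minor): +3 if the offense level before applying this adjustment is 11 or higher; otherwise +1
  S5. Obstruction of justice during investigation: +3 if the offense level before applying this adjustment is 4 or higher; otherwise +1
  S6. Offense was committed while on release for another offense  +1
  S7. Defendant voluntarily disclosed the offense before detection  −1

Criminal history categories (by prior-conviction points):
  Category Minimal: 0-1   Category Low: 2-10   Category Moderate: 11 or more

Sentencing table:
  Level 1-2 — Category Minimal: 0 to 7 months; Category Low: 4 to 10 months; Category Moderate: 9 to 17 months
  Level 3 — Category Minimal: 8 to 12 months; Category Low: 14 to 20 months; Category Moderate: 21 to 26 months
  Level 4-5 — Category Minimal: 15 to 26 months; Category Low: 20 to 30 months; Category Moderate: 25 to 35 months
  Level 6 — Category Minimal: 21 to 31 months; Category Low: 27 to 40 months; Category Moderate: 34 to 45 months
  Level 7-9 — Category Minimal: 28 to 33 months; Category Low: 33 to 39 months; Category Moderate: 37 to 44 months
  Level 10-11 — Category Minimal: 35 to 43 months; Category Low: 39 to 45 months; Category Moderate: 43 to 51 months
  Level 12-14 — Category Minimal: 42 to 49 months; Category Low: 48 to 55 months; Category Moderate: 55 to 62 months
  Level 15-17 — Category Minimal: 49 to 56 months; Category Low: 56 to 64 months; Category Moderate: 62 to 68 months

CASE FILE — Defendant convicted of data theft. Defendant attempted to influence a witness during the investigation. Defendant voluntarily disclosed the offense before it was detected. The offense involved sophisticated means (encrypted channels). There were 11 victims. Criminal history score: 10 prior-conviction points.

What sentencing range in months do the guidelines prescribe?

56-64 months

Base offense level for data theft: 15.
S1 does not apply.
S2 applies: 15 + 3 = 18.
S3 applies: 18 + 3 = 21.
S5 applies (level before this adjustment is 21 ≥ 4, so +3): 21 + 3 = 24.
S7 applies: 24 − 1 = 23.
Level 23 exceeds the maximum of 17; capped at 17.
Final offense level: 17.
Criminal history: 10 prior points → Category Low (2-10).
Level 17 falls in the 15-17 band.
Grid: Level 15-17 × Category Low = 56-64 months.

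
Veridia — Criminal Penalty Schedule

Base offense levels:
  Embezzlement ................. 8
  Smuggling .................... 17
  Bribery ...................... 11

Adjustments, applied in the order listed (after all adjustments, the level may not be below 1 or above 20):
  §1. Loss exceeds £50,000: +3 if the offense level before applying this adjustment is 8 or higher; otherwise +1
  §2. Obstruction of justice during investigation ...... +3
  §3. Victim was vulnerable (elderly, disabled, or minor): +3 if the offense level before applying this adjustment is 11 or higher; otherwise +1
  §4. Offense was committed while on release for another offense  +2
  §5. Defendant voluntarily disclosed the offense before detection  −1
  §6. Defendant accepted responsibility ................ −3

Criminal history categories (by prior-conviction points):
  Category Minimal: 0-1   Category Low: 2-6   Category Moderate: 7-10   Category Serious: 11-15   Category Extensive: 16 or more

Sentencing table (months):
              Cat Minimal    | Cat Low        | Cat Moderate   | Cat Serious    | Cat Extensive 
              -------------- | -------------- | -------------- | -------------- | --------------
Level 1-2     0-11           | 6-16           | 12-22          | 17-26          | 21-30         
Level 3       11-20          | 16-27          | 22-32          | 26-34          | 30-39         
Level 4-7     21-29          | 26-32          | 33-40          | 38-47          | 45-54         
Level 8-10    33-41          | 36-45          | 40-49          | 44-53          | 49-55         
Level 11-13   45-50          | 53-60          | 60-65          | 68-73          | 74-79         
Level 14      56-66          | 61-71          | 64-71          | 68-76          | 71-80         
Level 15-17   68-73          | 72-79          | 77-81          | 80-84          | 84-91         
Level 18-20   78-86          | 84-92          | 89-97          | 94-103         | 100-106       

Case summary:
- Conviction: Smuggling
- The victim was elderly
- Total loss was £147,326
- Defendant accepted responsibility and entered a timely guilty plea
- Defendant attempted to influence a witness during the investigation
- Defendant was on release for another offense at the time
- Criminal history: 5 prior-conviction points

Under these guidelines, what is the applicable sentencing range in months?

Base offense level for smuggling: 17.
§1 applies (level before this adjustment is 17 ≥ 8, so +3): 17 + 3 = 20.
§2 applies: 20 + 3 = 23.
§3 applies (level before this adjustment is 23 ≥ 11, so +3): 23 + 3 = 26.
§4 applies: 26 + 2 = 28.
§5 does not apply.
§6 applies: 28 − 3 = 25.
Level 25 exceeds the maximum of 20; capped at 20.
Final offense level: 20.
Criminal history: 5 prior points → Category Low (2-6).
Level 20 falls in the 18-20 band.
Grid: Level 18-20 × Category Low = 84-92 months.

84-92 months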